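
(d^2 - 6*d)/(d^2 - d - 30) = d/(d + 5)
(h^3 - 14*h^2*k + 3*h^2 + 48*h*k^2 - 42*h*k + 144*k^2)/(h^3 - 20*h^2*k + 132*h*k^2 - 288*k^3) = (h + 3)/(h - 6*k)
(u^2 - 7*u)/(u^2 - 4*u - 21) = u/(u + 3)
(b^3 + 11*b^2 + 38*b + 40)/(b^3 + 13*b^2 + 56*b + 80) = (b + 2)/(b + 4)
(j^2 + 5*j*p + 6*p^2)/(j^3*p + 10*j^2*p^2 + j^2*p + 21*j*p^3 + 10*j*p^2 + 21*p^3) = (j + 2*p)/(p*(j^2 + 7*j*p + j + 7*p))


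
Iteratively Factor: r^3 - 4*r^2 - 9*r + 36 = (r + 3)*(r^2 - 7*r + 12) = (r - 4)*(r + 3)*(r - 3)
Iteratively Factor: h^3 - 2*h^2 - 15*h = (h)*(h^2 - 2*h - 15) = h*(h + 3)*(h - 5)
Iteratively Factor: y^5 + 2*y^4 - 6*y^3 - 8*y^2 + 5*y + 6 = (y + 3)*(y^4 - y^3 - 3*y^2 + y + 2) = (y + 1)*(y + 3)*(y^3 - 2*y^2 - y + 2) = (y - 2)*(y + 1)*(y + 3)*(y^2 - 1) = (y - 2)*(y + 1)^2*(y + 3)*(y - 1)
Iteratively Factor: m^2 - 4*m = (m - 4)*(m)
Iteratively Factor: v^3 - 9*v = (v - 3)*(v^2 + 3*v) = (v - 3)*(v + 3)*(v)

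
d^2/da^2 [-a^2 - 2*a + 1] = -2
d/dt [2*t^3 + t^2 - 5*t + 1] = 6*t^2 + 2*t - 5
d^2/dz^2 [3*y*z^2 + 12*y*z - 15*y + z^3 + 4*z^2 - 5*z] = 6*y + 6*z + 8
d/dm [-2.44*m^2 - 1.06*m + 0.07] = -4.88*m - 1.06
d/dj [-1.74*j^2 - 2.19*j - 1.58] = -3.48*j - 2.19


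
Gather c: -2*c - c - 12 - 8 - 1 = -3*c - 21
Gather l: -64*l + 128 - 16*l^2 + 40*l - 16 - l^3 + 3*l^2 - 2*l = -l^3 - 13*l^2 - 26*l + 112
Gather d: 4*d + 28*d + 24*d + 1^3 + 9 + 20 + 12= 56*d + 42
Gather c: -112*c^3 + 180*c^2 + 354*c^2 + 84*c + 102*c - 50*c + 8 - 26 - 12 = -112*c^3 + 534*c^2 + 136*c - 30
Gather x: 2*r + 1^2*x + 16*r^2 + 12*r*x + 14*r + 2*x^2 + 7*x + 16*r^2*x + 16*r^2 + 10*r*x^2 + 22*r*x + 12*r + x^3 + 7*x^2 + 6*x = 32*r^2 + 28*r + x^3 + x^2*(10*r + 9) + x*(16*r^2 + 34*r + 14)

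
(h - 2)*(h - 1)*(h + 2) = h^3 - h^2 - 4*h + 4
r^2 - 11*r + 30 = (r - 6)*(r - 5)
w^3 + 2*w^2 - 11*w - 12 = (w - 3)*(w + 1)*(w + 4)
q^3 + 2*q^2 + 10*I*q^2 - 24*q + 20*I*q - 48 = (q + 2)*(q + 4*I)*(q + 6*I)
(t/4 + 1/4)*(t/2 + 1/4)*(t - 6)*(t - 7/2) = t^4/8 - t^3 + 29*t^2/32 + 107*t/32 + 21/16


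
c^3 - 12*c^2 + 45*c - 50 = (c - 5)^2*(c - 2)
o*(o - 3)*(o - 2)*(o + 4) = o^4 - o^3 - 14*o^2 + 24*o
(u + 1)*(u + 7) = u^2 + 8*u + 7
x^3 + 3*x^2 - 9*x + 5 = (x - 1)^2*(x + 5)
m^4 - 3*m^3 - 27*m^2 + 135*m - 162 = (m - 3)^3*(m + 6)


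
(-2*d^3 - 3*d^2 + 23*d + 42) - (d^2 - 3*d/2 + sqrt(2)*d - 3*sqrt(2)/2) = -2*d^3 - 4*d^2 - sqrt(2)*d + 49*d/2 + 3*sqrt(2)/2 + 42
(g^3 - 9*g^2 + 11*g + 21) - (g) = g^3 - 9*g^2 + 10*g + 21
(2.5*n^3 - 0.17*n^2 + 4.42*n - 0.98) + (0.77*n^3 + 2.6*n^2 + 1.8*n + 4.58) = 3.27*n^3 + 2.43*n^2 + 6.22*n + 3.6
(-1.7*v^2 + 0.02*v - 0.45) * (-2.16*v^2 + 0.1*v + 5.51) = 3.672*v^4 - 0.2132*v^3 - 8.393*v^2 + 0.0652*v - 2.4795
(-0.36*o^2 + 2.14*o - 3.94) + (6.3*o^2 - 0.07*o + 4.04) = 5.94*o^2 + 2.07*o + 0.1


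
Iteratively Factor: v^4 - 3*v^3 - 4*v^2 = (v + 1)*(v^3 - 4*v^2) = (v - 4)*(v + 1)*(v^2) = v*(v - 4)*(v + 1)*(v)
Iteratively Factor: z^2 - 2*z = (z)*(z - 2)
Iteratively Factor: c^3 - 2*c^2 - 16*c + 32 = (c - 4)*(c^2 + 2*c - 8) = (c - 4)*(c + 4)*(c - 2)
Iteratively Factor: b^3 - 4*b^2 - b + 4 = (b - 1)*(b^2 - 3*b - 4) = (b - 1)*(b + 1)*(b - 4)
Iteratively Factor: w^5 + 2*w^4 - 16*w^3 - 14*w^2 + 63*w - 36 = (w + 3)*(w^4 - w^3 - 13*w^2 + 25*w - 12) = (w + 3)*(w + 4)*(w^3 - 5*w^2 + 7*w - 3) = (w - 1)*(w + 3)*(w + 4)*(w^2 - 4*w + 3) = (w - 3)*(w - 1)*(w + 3)*(w + 4)*(w - 1)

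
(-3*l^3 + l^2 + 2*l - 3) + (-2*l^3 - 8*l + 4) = -5*l^3 + l^2 - 6*l + 1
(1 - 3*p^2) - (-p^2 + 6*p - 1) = -2*p^2 - 6*p + 2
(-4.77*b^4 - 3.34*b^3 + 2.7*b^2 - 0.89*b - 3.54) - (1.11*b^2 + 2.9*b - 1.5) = -4.77*b^4 - 3.34*b^3 + 1.59*b^2 - 3.79*b - 2.04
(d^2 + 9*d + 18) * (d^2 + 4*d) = d^4 + 13*d^3 + 54*d^2 + 72*d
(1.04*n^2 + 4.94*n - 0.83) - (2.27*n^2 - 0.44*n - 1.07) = -1.23*n^2 + 5.38*n + 0.24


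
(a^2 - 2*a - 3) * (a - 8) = a^3 - 10*a^2 + 13*a + 24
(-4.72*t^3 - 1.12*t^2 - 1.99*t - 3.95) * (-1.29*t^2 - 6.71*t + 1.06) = 6.0888*t^5 + 33.116*t^4 + 5.0791*t^3 + 17.2612*t^2 + 24.3951*t - 4.187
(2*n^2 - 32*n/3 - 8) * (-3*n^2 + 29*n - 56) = -6*n^4 + 90*n^3 - 1192*n^2/3 + 1096*n/3 + 448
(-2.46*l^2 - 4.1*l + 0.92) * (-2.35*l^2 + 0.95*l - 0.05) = 5.781*l^4 + 7.298*l^3 - 5.934*l^2 + 1.079*l - 0.046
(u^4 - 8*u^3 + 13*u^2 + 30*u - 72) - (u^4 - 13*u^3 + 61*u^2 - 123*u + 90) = 5*u^3 - 48*u^2 + 153*u - 162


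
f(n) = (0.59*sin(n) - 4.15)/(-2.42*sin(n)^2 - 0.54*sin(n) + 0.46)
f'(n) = (4.84*sin(n)*cos(n) + 0.54*cos(n))*(0.59*sin(n) - 4.15)/(-2.42*sin(n)^2 - 0.54*sin(n) + 0.46)^2 + 0.59*cos(n)/(-2.42*sin(n)^2 - 0.54*sin(n) + 0.46)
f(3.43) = -10.33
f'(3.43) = -21.19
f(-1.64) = 3.36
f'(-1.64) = -0.68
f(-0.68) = 28.75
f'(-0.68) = 352.87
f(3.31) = -8.81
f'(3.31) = -6.09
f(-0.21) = -9.14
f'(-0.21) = 10.21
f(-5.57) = 4.05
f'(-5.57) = -12.70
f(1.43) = 1.46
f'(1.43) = -0.48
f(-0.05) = -8.69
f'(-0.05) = -4.15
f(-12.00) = 7.28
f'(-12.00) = -37.55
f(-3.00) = -8.67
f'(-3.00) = -3.71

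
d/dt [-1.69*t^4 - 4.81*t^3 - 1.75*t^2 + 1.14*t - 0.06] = -6.76*t^3 - 14.43*t^2 - 3.5*t + 1.14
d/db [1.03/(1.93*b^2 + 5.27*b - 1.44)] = (-3.9758*b - 5.4281)/(1.93*b^2 + 5.27*b - 1.44)^2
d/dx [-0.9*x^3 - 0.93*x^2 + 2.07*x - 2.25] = -2.7*x^2 - 1.86*x + 2.07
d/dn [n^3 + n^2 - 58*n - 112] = 3*n^2 + 2*n - 58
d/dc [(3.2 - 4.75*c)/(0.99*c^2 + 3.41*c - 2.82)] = (4.7025*c^2 - 6.336*c + 2.483)/(0.9801*c^4 + 6.7518*c^3 + 6.0445*c^2 - 19.2324*c + 7.9524)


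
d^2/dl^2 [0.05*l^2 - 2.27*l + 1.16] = 0.100000000000000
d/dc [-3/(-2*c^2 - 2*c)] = 3*(-2*c - 1)/(2*c^2*(c + 1)^2)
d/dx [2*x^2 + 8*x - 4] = 4*x + 8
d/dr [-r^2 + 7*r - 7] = 7 - 2*r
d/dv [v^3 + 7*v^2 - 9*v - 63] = 3*v^2 + 14*v - 9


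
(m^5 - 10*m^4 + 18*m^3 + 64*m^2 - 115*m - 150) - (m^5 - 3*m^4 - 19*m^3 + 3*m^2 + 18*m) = -7*m^4 + 37*m^3 + 61*m^2 - 133*m - 150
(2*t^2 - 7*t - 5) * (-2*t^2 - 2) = -4*t^4 + 14*t^3 + 6*t^2 + 14*t + 10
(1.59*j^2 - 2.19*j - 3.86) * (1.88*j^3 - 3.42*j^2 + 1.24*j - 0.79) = 2.9892*j^5 - 9.555*j^4 + 2.2046*j^3 + 9.2295*j^2 - 3.0563*j + 3.0494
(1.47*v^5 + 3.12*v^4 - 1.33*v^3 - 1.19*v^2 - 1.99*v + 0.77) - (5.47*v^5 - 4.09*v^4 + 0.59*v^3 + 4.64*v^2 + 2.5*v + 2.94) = -4.0*v^5 + 7.21*v^4 - 1.92*v^3 - 5.83*v^2 - 4.49*v - 2.17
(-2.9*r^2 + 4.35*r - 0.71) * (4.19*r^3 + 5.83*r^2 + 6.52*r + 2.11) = -12.151*r^5 + 1.3195*r^4 + 3.4776*r^3 + 18.1037*r^2 + 4.5493*r - 1.4981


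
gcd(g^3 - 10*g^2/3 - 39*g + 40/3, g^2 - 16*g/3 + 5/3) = g - 1/3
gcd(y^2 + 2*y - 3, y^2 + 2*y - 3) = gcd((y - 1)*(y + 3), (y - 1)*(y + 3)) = y^2 + 2*y - 3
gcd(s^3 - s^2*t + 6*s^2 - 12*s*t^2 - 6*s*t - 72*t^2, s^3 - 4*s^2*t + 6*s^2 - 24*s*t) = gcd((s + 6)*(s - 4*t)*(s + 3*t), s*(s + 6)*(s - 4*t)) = s^2 - 4*s*t + 6*s - 24*t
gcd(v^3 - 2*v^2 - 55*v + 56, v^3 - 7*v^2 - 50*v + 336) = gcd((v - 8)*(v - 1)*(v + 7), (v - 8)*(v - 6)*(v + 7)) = v^2 - v - 56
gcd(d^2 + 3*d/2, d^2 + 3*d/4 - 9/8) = d + 3/2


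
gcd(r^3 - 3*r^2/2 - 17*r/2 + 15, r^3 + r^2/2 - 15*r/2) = r^2 + r/2 - 15/2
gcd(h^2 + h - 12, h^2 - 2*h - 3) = h - 3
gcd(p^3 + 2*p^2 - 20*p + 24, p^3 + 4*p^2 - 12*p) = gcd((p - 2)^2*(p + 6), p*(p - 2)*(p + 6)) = p^2 + 4*p - 12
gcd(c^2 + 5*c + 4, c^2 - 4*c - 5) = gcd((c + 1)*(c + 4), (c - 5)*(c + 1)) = c + 1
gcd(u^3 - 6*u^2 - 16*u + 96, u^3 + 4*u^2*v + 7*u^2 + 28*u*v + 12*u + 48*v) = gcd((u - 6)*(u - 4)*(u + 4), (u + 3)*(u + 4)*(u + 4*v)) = u + 4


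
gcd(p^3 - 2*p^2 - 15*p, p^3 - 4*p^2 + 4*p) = p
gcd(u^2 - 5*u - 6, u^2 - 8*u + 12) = u - 6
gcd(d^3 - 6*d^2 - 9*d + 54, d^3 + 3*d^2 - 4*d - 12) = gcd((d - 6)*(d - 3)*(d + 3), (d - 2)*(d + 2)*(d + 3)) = d + 3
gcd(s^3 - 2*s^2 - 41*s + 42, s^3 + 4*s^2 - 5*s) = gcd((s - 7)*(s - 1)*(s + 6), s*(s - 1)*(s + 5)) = s - 1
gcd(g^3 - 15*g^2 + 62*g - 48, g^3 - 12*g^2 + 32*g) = g - 8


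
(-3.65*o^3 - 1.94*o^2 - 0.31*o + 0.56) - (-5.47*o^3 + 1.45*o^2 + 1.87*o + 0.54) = 1.82*o^3 - 3.39*o^2 - 2.18*o + 0.02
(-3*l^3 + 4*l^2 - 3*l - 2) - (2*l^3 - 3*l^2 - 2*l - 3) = -5*l^3 + 7*l^2 - l + 1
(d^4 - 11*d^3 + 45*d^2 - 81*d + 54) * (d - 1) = d^5 - 12*d^4 + 56*d^3 - 126*d^2 + 135*d - 54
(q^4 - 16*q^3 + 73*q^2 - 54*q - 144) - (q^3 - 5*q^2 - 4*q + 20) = q^4 - 17*q^3 + 78*q^2 - 50*q - 164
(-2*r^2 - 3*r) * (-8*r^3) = 16*r^5 + 24*r^4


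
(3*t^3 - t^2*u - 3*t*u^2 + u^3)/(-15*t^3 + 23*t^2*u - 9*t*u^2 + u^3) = (-t - u)/(5*t - u)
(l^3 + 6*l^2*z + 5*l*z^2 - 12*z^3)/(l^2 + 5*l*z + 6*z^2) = (l^2 + 3*l*z - 4*z^2)/(l + 2*z)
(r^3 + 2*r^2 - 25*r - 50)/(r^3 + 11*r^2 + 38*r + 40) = (r - 5)/(r + 4)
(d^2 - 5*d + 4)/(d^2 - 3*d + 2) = (d - 4)/(d - 2)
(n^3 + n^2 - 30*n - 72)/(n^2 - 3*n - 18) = n + 4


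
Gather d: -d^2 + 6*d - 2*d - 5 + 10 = -d^2 + 4*d + 5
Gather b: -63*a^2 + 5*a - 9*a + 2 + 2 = -63*a^2 - 4*a + 4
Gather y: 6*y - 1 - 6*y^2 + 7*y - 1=-6*y^2 + 13*y - 2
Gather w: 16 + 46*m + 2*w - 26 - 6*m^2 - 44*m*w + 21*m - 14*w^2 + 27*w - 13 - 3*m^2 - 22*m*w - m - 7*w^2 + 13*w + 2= -9*m^2 + 66*m - 21*w^2 + w*(42 - 66*m) - 21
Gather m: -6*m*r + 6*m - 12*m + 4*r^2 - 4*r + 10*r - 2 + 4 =m*(-6*r - 6) + 4*r^2 + 6*r + 2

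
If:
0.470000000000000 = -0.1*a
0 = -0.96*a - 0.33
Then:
No Solution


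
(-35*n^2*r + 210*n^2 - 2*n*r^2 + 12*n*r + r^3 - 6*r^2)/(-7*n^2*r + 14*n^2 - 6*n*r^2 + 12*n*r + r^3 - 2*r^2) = (5*n*r - 30*n + r^2 - 6*r)/(n*r - 2*n + r^2 - 2*r)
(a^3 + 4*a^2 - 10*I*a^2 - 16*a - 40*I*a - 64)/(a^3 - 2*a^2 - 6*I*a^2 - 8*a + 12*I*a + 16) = (a^2 + a*(4 - 8*I) - 32*I)/(a^2 + a*(-2 - 4*I) + 8*I)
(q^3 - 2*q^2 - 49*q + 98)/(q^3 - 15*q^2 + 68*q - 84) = (q + 7)/(q - 6)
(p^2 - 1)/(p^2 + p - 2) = (p + 1)/(p + 2)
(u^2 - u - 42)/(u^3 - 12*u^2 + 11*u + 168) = (u + 6)/(u^2 - 5*u - 24)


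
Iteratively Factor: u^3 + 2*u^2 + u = (u + 1)*(u^2 + u) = (u + 1)^2*(u)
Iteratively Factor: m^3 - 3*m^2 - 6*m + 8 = (m - 1)*(m^2 - 2*m - 8) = (m - 1)*(m + 2)*(m - 4)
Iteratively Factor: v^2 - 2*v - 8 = (v + 2)*(v - 4)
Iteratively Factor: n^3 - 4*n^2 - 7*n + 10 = (n - 1)*(n^2 - 3*n - 10) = (n - 1)*(n + 2)*(n - 5)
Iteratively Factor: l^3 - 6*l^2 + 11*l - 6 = (l - 3)*(l^2 - 3*l + 2) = (l - 3)*(l - 1)*(l - 2)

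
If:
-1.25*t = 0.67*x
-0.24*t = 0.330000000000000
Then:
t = -1.38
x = 2.57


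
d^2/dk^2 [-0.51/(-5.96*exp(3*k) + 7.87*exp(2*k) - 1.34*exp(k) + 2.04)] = ((-27.3564*exp(2*k) + 16.0548*exp(k) - 0.6834)*(5.96*exp(3*k) - 7.87*exp(2*k) + 1.34*exp(k) - 2.04) + 0.51*(17.88*exp(2*k) - 15.74*exp(k) + 1.34)*(35.76*exp(2*k) - 31.48*exp(k) + 2.68)*exp(k))*exp(k)/(5.96*exp(3*k) - 7.87*exp(2*k) + 1.34*exp(k) - 2.04)^3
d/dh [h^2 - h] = 2*h - 1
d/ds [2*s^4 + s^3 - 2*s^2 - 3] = s*(8*s^2 + 3*s - 4)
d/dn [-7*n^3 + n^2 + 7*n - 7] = -21*n^2 + 2*n + 7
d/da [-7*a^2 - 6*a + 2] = -14*a - 6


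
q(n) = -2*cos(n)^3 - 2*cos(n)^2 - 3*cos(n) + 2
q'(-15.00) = -2.23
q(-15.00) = 4.00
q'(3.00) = 0.69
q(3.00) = 4.95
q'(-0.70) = -6.16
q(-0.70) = -2.36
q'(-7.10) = -6.23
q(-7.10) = -1.63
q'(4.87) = -3.73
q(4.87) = 1.47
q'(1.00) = 5.82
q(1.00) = -0.52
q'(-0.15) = -1.92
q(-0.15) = -4.86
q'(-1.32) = -4.23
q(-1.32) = 1.10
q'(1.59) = 2.92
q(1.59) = 2.06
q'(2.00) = 2.16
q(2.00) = 3.05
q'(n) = 6*sin(n)*cos(n)^2 + 4*sin(n)*cos(n) + 3*sin(n)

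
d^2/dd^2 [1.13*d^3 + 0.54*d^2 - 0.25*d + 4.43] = 6.78*d + 1.08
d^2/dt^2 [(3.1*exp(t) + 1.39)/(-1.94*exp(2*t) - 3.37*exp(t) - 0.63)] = (-11.66716*exp(4*t) - 0.658435999999995*exp(3*t) - 4.52970599999995*exp(2*t) - 2.409049*exp(t) + 1.720719)*exp(t)/(7.301384*exp(6*t) + 38.049996*exp(5*t) + 73.210362*exp(4*t) + 62.985637*exp(3*t) + 23.774499*exp(2*t) + 4.012659*exp(t) + 0.250047)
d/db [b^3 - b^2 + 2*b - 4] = 3*b^2 - 2*b + 2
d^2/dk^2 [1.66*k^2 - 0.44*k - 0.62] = 3.32000000000000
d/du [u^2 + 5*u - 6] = 2*u + 5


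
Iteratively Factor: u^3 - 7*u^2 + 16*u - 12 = (u - 3)*(u^2 - 4*u + 4) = (u - 3)*(u - 2)*(u - 2)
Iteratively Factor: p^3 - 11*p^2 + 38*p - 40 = (p - 2)*(p^2 - 9*p + 20) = (p - 4)*(p - 2)*(p - 5)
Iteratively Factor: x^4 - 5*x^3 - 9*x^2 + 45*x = (x + 3)*(x^3 - 8*x^2 + 15*x) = x*(x + 3)*(x^2 - 8*x + 15) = x*(x - 3)*(x + 3)*(x - 5)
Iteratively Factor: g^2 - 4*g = (g)*(g - 4)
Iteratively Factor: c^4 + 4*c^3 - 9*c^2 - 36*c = (c - 3)*(c^3 + 7*c^2 + 12*c) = (c - 3)*(c + 3)*(c^2 + 4*c) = c*(c - 3)*(c + 3)*(c + 4)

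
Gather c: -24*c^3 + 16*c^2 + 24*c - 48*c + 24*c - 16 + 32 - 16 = -24*c^3 + 16*c^2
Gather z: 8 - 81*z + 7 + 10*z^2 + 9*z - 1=10*z^2 - 72*z + 14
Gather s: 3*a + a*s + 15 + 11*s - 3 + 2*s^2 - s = 3*a + 2*s^2 + s*(a + 10) + 12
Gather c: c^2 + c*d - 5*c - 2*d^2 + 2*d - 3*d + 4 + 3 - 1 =c^2 + c*(d - 5) - 2*d^2 - d + 6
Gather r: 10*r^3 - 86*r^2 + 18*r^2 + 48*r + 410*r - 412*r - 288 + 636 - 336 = 10*r^3 - 68*r^2 + 46*r + 12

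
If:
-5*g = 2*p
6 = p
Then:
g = -12/5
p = 6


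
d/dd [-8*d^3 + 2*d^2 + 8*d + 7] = -24*d^2 + 4*d + 8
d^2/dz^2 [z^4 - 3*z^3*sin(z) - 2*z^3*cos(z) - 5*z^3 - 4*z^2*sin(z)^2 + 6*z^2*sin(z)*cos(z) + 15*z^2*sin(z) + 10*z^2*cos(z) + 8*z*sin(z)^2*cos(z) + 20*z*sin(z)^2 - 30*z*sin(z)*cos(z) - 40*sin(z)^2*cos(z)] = 3*z^3*sin(z) + 2*z^3*cos(z) - 3*z^2*sin(z) - 12*z^2*sin(2*z) - 28*z^2*cos(z) - 8*z^2*cos(2*z) + 12*z^2 - 58*z*sin(z) + 44*z*sin(2*z) + 46*z*cos(z) + 64*z*cos(2*z) + 18*z*cos(3*z) - 30*z + 26*sin(z) + 46*sin(2*z) + 12*sin(3*z) + 30*cos(z) - 56*cos(2*z) - 90*cos(3*z) - 4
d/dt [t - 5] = 1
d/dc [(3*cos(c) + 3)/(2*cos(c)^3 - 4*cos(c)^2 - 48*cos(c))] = 3*(-5*cos(c) + cos(2*c) + cos(3*c) - 47)*sin(c)/(4*(cos(c) - 6)^2*(cos(c) + 4)^2*cos(c)^2)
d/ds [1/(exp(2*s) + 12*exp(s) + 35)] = 2*(-exp(s) - 6)*exp(s)/(exp(2*s) + 12*exp(s) + 35)^2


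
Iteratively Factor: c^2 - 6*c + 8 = (c - 2)*(c - 4)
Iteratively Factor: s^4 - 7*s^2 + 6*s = (s - 2)*(s^3 + 2*s^2 - 3*s) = (s - 2)*(s + 3)*(s^2 - s) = s*(s - 2)*(s + 3)*(s - 1)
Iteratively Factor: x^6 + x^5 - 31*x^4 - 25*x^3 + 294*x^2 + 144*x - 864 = (x + 4)*(x^5 - 3*x^4 - 19*x^3 + 51*x^2 + 90*x - 216) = (x - 4)*(x + 4)*(x^4 + x^3 - 15*x^2 - 9*x + 54) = (x - 4)*(x - 2)*(x + 4)*(x^3 + 3*x^2 - 9*x - 27) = (x - 4)*(x - 2)*(x + 3)*(x + 4)*(x^2 - 9) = (x - 4)*(x - 3)*(x - 2)*(x + 3)*(x + 4)*(x + 3)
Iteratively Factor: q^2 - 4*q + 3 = (q - 3)*(q - 1)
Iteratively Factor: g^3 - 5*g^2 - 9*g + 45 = (g - 5)*(g^2 - 9) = (g - 5)*(g - 3)*(g + 3)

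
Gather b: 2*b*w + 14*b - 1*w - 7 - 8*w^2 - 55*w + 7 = b*(2*w + 14) - 8*w^2 - 56*w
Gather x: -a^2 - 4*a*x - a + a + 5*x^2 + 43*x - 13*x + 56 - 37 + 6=-a^2 + 5*x^2 + x*(30 - 4*a) + 25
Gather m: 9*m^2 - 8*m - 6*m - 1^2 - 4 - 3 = 9*m^2 - 14*m - 8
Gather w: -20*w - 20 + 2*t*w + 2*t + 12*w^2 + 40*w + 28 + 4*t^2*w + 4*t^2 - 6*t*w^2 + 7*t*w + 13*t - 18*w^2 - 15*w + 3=4*t^2 + 15*t + w^2*(-6*t - 6) + w*(4*t^2 + 9*t + 5) + 11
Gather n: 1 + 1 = 2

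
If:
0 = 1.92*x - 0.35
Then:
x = 0.18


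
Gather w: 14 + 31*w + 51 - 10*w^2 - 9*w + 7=-10*w^2 + 22*w + 72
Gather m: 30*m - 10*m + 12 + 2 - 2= 20*m + 12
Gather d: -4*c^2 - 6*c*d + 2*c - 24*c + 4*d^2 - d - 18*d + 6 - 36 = -4*c^2 - 22*c + 4*d^2 + d*(-6*c - 19) - 30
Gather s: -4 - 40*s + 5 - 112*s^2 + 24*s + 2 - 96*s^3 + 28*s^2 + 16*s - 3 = -96*s^3 - 84*s^2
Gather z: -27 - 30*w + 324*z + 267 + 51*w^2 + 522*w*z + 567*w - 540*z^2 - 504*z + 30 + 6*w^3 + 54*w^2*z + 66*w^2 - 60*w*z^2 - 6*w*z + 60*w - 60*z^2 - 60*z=6*w^3 + 117*w^2 + 597*w + z^2*(-60*w - 600) + z*(54*w^2 + 516*w - 240) + 270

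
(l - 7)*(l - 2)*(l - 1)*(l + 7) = l^4 - 3*l^3 - 47*l^2 + 147*l - 98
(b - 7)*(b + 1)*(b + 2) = b^3 - 4*b^2 - 19*b - 14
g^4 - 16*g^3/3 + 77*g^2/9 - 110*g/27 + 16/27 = (g - 8/3)*(g - 2)*(g - 1/3)^2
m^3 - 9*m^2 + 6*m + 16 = (m - 8)*(m - 2)*(m + 1)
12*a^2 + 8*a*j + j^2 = (2*a + j)*(6*a + j)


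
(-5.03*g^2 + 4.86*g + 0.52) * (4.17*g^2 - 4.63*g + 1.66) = -20.9751*g^4 + 43.5551*g^3 - 28.6832*g^2 + 5.66*g + 0.8632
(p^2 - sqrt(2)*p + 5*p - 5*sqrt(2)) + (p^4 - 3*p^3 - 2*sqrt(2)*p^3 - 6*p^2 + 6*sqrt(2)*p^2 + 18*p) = p^4 - 3*p^3 - 2*sqrt(2)*p^3 - 5*p^2 + 6*sqrt(2)*p^2 - sqrt(2)*p + 23*p - 5*sqrt(2)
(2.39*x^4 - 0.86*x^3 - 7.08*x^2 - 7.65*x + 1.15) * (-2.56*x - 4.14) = -6.1184*x^5 - 7.693*x^4 + 21.6852*x^3 + 48.8952*x^2 + 28.727*x - 4.761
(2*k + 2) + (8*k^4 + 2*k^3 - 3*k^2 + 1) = 8*k^4 + 2*k^3 - 3*k^2 + 2*k + 3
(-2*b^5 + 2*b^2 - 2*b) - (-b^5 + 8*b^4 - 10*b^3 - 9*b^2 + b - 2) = -b^5 - 8*b^4 + 10*b^3 + 11*b^2 - 3*b + 2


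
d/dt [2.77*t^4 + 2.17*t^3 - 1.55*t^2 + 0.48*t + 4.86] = 11.08*t^3 + 6.51*t^2 - 3.1*t + 0.48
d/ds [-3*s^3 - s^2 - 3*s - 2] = -9*s^2 - 2*s - 3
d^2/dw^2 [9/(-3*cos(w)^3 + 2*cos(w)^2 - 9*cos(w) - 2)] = 9*((-45*cos(w) + 16*cos(2*w) - 27*cos(3*w))*(3*cos(w)^3 - 2*cos(w)^2 + 9*cos(w) + 2)/4 - 2*(9*cos(w)^2 - 4*cos(w) + 9)^2*sin(w)^2)/(3*cos(w)^3 - 2*cos(w)^2 + 9*cos(w) + 2)^3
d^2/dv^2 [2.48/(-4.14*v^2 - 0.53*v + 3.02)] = (85.012416*v^2 + 10.883232*v - 2.48*(8.28*v + 0.53)*(16.56*v + 1.06) - 62.013888)/(4.14*v^2 + 0.53*v - 3.02)^3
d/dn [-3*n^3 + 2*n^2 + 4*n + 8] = -9*n^2 + 4*n + 4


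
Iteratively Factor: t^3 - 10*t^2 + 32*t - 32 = (t - 2)*(t^2 - 8*t + 16) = (t - 4)*(t - 2)*(t - 4)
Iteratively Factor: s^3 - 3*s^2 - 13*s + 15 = (s - 5)*(s^2 + 2*s - 3) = (s - 5)*(s + 3)*(s - 1)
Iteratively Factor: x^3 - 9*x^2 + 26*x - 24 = (x - 2)*(x^2 - 7*x + 12) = (x - 4)*(x - 2)*(x - 3)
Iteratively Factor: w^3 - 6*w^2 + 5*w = (w - 5)*(w^2 - w) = (w - 5)*(w - 1)*(w)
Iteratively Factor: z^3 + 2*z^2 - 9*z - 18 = (z - 3)*(z^2 + 5*z + 6) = (z - 3)*(z + 2)*(z + 3)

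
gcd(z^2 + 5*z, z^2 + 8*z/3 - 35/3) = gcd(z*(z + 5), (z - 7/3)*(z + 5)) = z + 5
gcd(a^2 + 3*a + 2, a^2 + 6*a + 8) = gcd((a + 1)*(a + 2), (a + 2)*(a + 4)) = a + 2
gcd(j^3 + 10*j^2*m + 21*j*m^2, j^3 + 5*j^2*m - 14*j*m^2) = j^2 + 7*j*m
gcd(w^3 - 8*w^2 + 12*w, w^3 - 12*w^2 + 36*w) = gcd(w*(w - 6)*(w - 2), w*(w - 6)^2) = w^2 - 6*w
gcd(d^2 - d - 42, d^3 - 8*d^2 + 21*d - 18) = 1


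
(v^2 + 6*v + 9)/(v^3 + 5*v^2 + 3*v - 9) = 1/(v - 1)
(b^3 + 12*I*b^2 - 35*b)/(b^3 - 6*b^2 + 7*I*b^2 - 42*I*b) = (b + 5*I)/(b - 6)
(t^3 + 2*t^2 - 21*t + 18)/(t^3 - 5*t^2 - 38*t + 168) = (t^2 - 4*t + 3)/(t^2 - 11*t + 28)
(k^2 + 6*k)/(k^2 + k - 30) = k/(k - 5)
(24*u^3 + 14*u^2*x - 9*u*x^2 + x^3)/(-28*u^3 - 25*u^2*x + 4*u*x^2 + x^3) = (-6*u + x)/(7*u + x)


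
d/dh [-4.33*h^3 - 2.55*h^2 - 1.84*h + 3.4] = -12.99*h^2 - 5.1*h - 1.84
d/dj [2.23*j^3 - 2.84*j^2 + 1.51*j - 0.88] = 6.69*j^2 - 5.68*j + 1.51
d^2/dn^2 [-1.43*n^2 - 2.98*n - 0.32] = -2.86000000000000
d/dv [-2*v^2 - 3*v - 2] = -4*v - 3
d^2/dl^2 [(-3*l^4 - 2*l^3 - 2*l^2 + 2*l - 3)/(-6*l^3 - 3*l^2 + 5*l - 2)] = 2*(153*l^6 - 279*l^5 + 855*l^4 + 14*l^3 - 69*l^2 - 183*l + 45)/(216*l^9 + 324*l^8 - 378*l^7 - 297*l^6 + 531*l^5 - 81*l^4 - 233*l^3 + 186*l^2 - 60*l + 8)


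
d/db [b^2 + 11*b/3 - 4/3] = 2*b + 11/3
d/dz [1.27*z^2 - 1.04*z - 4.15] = 2.54*z - 1.04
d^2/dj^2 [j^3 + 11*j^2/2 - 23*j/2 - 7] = 6*j + 11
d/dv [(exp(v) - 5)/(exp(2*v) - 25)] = -exp(v)/(exp(2*v) + 10*exp(v) + 25)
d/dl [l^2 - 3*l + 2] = 2*l - 3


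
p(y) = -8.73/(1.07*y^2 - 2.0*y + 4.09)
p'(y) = -8.73*(2.0 - 2.14*y)/(1.07*y^2 - 2.0*y + 4.09)^2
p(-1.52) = -0.91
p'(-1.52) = -0.50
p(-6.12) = -0.15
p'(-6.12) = -0.04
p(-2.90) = -0.46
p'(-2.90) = -0.20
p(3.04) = -1.11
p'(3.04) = 0.63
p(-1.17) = -1.11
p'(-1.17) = -0.63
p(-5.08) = -0.21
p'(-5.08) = -0.06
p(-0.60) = -1.54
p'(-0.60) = -0.89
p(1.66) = -2.35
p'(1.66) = 0.98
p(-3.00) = -0.44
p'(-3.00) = -0.19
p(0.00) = -2.13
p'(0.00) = -1.04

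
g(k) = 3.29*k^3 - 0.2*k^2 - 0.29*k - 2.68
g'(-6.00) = 357.43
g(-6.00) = -718.78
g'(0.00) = -0.29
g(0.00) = -2.68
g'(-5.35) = 284.35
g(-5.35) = -510.65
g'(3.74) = 136.27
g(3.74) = 165.55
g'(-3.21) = 102.70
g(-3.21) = -112.63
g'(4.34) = 183.88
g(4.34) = 261.24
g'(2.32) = 51.91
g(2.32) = 36.65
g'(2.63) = 66.93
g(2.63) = 55.02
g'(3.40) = 112.45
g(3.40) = 123.33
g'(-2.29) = 52.39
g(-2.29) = -42.57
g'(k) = 9.87*k^2 - 0.4*k - 0.29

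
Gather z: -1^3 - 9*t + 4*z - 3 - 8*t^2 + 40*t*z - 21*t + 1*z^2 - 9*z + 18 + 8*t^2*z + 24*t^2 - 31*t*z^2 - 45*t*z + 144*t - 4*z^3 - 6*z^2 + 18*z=16*t^2 + 114*t - 4*z^3 + z^2*(-31*t - 5) + z*(8*t^2 - 5*t + 13) + 14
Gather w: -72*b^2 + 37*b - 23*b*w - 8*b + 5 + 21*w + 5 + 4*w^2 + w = -72*b^2 + 29*b + 4*w^2 + w*(22 - 23*b) + 10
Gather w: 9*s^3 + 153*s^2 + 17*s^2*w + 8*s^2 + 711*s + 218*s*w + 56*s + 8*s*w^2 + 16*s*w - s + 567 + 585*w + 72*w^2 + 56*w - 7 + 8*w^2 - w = 9*s^3 + 161*s^2 + 766*s + w^2*(8*s + 80) + w*(17*s^2 + 234*s + 640) + 560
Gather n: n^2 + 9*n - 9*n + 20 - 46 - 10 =n^2 - 36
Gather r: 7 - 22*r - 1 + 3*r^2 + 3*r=3*r^2 - 19*r + 6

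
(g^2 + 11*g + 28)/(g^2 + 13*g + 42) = (g + 4)/(g + 6)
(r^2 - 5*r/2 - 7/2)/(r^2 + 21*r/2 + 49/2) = (2*r^2 - 5*r - 7)/(2*r^2 + 21*r + 49)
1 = 1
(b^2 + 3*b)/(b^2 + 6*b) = (b + 3)/(b + 6)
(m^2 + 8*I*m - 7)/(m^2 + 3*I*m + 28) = (m + I)/(m - 4*I)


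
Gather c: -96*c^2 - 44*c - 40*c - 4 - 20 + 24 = -96*c^2 - 84*c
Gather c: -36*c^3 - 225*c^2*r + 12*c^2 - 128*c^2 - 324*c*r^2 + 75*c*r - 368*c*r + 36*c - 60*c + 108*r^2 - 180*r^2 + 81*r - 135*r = -36*c^3 + c^2*(-225*r - 116) + c*(-324*r^2 - 293*r - 24) - 72*r^2 - 54*r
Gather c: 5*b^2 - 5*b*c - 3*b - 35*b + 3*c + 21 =5*b^2 - 38*b + c*(3 - 5*b) + 21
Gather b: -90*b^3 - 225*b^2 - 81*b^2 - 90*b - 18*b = -90*b^3 - 306*b^2 - 108*b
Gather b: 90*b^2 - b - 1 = 90*b^2 - b - 1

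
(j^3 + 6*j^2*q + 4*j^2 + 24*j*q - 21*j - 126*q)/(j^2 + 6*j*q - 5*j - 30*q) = (j^2 + 4*j - 21)/(j - 5)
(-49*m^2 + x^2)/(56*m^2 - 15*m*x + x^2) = (7*m + x)/(-8*m + x)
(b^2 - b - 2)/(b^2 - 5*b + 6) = (b + 1)/(b - 3)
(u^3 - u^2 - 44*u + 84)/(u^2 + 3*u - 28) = (u^2 - 8*u + 12)/(u - 4)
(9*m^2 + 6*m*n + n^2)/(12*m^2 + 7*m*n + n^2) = (3*m + n)/(4*m + n)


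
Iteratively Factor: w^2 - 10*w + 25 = (w - 5)*(w - 5)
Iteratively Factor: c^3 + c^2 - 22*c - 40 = (c - 5)*(c^2 + 6*c + 8) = (c - 5)*(c + 2)*(c + 4)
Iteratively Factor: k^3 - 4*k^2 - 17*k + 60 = (k - 5)*(k^2 + k - 12) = (k - 5)*(k + 4)*(k - 3)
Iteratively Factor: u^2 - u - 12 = (u + 3)*(u - 4)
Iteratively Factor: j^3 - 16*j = (j - 4)*(j^2 + 4*j) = (j - 4)*(j + 4)*(j)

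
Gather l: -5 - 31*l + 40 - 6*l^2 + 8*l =-6*l^2 - 23*l + 35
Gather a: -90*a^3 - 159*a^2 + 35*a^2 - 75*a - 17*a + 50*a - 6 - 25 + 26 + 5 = -90*a^3 - 124*a^2 - 42*a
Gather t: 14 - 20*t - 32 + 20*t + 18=0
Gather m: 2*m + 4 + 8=2*m + 12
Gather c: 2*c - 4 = 2*c - 4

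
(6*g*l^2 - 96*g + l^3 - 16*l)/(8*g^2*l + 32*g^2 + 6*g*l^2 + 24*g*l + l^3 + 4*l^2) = (6*g*l - 24*g + l^2 - 4*l)/(8*g^2 + 6*g*l + l^2)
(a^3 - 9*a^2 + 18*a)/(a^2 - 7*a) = (a^2 - 9*a + 18)/(a - 7)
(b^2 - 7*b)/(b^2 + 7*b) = (b - 7)/(b + 7)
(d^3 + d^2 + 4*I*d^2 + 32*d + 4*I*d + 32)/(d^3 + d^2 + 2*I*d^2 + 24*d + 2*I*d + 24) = (d + 8*I)/(d + 6*I)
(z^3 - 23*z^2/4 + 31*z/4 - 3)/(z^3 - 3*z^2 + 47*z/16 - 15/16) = 4*(z - 4)/(4*z - 5)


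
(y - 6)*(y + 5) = y^2 - y - 30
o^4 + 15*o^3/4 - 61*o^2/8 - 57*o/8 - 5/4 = (o - 2)*(o + 1/4)*(o + 1/2)*(o + 5)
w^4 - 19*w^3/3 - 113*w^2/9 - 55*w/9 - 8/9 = (w - 8)*(w + 1/3)^2*(w + 1)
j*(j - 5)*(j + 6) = j^3 + j^2 - 30*j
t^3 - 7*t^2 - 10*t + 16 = (t - 8)*(t - 1)*(t + 2)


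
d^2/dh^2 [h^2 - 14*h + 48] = 2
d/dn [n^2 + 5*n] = 2*n + 5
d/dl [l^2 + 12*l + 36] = 2*l + 12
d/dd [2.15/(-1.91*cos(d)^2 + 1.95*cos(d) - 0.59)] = (4.1925 - 8.213*cos(d))*sin(d)/(1.91*cos(d)^2 - 1.95*cos(d) + 0.59)^2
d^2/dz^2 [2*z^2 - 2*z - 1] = 4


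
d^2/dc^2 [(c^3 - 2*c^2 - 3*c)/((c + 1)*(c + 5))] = 80/(c^3 + 15*c^2 + 75*c + 125)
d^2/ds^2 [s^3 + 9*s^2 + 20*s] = 6*s + 18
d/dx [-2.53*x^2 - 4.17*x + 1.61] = -5.06*x - 4.17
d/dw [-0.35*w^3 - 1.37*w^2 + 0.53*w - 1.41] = -1.05*w^2 - 2.74*w + 0.53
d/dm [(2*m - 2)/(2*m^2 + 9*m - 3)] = 4*(-m^2 + 2*m + 3)/(4*m^4 + 36*m^3 + 69*m^2 - 54*m + 9)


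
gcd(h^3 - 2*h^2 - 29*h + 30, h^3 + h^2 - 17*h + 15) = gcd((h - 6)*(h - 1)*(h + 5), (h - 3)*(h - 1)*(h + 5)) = h^2 + 4*h - 5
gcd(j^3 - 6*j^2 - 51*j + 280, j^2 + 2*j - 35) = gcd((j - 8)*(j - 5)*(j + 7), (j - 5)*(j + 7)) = j^2 + 2*j - 35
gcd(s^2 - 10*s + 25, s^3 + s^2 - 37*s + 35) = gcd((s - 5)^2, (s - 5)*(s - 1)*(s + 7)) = s - 5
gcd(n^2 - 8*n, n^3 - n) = n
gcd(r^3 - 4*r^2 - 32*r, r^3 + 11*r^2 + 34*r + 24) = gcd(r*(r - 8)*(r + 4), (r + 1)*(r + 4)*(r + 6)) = r + 4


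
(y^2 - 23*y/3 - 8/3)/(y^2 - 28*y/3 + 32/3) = (3*y + 1)/(3*y - 4)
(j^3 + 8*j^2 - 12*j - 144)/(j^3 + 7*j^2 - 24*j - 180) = (j - 4)/(j - 5)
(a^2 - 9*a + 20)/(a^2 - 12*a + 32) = (a - 5)/(a - 8)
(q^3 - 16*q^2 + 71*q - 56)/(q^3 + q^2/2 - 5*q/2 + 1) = 2*(q^2 - 15*q + 56)/(2*q^2 + 3*q - 2)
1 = 1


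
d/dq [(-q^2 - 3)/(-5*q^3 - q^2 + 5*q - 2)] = (-5*q^4 - 50*q^2 - 2*q + 15)/(25*q^6 + 10*q^5 - 49*q^4 + 10*q^3 + 29*q^2 - 20*q + 4)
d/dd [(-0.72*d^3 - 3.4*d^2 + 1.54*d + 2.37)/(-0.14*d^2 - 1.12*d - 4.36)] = (0.1008*d^4 + 1.6128*d^3 + 13.4412*d^2 + 30.3116*d - 4.06)/(0.0196*d^4 + 0.3136*d^3 + 2.4752*d^2 + 9.7664*d + 19.0096)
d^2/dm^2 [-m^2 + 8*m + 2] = -2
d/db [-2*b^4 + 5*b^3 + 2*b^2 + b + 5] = -8*b^3 + 15*b^2 + 4*b + 1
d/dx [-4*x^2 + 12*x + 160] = 12 - 8*x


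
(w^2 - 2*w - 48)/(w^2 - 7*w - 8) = (w + 6)/(w + 1)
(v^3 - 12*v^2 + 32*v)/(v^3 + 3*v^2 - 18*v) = (v^2 - 12*v + 32)/(v^2 + 3*v - 18)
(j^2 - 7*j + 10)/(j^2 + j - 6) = (j - 5)/(j + 3)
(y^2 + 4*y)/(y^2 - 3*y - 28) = y/(y - 7)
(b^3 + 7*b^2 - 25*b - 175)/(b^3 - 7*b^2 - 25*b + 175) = (b + 7)/(b - 7)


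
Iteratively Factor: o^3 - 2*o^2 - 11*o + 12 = (o - 1)*(o^2 - o - 12) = (o - 1)*(o + 3)*(o - 4)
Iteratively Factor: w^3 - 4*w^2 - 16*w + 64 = (w - 4)*(w^2 - 16) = (w - 4)*(w + 4)*(w - 4)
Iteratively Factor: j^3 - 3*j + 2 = (j - 1)*(j^2 + j - 2) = (j - 1)*(j + 2)*(j - 1)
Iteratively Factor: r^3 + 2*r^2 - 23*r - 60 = (r + 3)*(r^2 - r - 20) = (r - 5)*(r + 3)*(r + 4)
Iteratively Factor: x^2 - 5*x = (x)*(x - 5)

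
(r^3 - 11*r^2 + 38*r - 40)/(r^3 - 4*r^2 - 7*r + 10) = (r^2 - 6*r + 8)/(r^2 + r - 2)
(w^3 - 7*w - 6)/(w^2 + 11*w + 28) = (w^3 - 7*w - 6)/(w^2 + 11*w + 28)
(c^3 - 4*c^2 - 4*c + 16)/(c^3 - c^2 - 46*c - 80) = (c^2 - 6*c + 8)/(c^2 - 3*c - 40)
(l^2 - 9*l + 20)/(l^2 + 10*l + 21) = (l^2 - 9*l + 20)/(l^2 + 10*l + 21)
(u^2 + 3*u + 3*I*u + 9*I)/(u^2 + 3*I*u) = (u + 3)/u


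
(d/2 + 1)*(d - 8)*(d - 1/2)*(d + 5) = d^4/2 - 3*d^3/4 - 91*d^2/4 - 57*d/2 + 20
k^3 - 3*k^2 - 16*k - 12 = (k - 6)*(k + 1)*(k + 2)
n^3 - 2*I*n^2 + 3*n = n*(n - 3*I)*(n + I)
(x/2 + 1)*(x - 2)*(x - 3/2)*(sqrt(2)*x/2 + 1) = sqrt(2)*x^4/4 - 3*sqrt(2)*x^3/8 + x^3/2 - sqrt(2)*x^2 - 3*x^2/4 - 2*x + 3*sqrt(2)*x/2 + 3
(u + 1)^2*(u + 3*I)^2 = u^4 + 2*u^3 + 6*I*u^3 - 8*u^2 + 12*I*u^2 - 18*u + 6*I*u - 9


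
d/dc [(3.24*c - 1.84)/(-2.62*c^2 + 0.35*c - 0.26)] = (8.4888*c^2 - 9.6416*c - 0.1984)/(6.8644*c^4 - 1.834*c^3 + 1.4849*c^2 - 0.182*c + 0.0676)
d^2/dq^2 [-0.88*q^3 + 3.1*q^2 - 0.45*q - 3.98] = 6.2 - 5.28*q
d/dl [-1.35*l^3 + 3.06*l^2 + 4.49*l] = -4.05*l^2 + 6.12*l + 4.49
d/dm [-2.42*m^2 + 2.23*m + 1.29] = 2.23 - 4.84*m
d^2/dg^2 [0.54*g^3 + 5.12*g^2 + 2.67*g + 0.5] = 3.24*g + 10.24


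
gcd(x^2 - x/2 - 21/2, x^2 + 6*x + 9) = x + 3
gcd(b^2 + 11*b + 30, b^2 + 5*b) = b + 5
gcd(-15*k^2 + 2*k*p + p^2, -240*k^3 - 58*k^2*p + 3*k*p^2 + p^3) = 5*k + p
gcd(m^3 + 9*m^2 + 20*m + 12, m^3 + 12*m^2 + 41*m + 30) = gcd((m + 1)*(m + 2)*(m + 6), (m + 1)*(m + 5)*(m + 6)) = m^2 + 7*m + 6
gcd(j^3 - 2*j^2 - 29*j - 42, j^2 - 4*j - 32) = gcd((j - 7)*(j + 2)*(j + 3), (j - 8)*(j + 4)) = 1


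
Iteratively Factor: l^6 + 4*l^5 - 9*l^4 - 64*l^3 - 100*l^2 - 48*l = (l - 4)*(l^5 + 8*l^4 + 23*l^3 + 28*l^2 + 12*l) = (l - 4)*(l + 3)*(l^4 + 5*l^3 + 8*l^2 + 4*l) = (l - 4)*(l + 1)*(l + 3)*(l^3 + 4*l^2 + 4*l) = l*(l - 4)*(l + 1)*(l + 3)*(l^2 + 4*l + 4) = l*(l - 4)*(l + 1)*(l + 2)*(l + 3)*(l + 2)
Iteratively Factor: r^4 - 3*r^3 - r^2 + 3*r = (r + 1)*(r^3 - 4*r^2 + 3*r) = (r - 1)*(r + 1)*(r^2 - 3*r) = (r - 3)*(r - 1)*(r + 1)*(r)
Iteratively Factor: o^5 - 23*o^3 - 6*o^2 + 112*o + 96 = (o + 1)*(o^4 - o^3 - 22*o^2 + 16*o + 96) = (o + 1)*(o + 4)*(o^3 - 5*o^2 - 2*o + 24) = (o - 4)*(o + 1)*(o + 4)*(o^2 - o - 6) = (o - 4)*(o + 1)*(o + 2)*(o + 4)*(o - 3)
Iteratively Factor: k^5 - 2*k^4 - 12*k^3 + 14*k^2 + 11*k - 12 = (k + 1)*(k^4 - 3*k^3 - 9*k^2 + 23*k - 12) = (k - 1)*(k + 1)*(k^3 - 2*k^2 - 11*k + 12) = (k - 4)*(k - 1)*(k + 1)*(k^2 + 2*k - 3) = (k - 4)*(k - 1)^2*(k + 1)*(k + 3)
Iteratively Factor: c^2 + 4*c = (c)*(c + 4)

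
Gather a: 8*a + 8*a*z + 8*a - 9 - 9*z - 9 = a*(8*z + 16) - 9*z - 18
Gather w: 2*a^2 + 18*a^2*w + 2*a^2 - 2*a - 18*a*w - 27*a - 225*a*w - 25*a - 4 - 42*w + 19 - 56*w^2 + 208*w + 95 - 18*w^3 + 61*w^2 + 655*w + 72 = 4*a^2 - 54*a - 18*w^3 + 5*w^2 + w*(18*a^2 - 243*a + 821) + 182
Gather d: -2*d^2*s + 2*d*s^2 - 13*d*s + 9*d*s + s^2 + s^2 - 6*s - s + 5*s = -2*d^2*s + d*(2*s^2 - 4*s) + 2*s^2 - 2*s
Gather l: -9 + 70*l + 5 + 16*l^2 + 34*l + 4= 16*l^2 + 104*l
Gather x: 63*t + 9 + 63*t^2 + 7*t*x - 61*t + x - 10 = 63*t^2 + 2*t + x*(7*t + 1) - 1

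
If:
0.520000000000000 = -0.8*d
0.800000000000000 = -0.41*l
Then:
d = -0.65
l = -1.95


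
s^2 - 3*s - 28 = (s - 7)*(s + 4)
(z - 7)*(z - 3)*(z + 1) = z^3 - 9*z^2 + 11*z + 21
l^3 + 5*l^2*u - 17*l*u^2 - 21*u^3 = (l - 3*u)*(l + u)*(l + 7*u)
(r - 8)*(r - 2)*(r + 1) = r^3 - 9*r^2 + 6*r + 16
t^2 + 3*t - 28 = (t - 4)*(t + 7)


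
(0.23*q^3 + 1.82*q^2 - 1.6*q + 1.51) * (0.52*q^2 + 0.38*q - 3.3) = 0.1196*q^5 + 1.0338*q^4 - 0.8994*q^3 - 5.8288*q^2 + 5.8538*q - 4.983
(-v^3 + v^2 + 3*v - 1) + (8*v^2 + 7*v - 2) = -v^3 + 9*v^2 + 10*v - 3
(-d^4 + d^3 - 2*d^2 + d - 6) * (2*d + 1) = -2*d^5 + d^4 - 3*d^3 - 11*d - 6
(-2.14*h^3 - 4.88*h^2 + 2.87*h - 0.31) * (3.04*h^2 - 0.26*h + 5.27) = -6.5056*h^5 - 14.2788*h^4 - 1.2842*h^3 - 27.4062*h^2 + 15.2055*h - 1.6337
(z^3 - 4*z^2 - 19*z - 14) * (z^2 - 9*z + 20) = z^5 - 13*z^4 + 37*z^3 + 77*z^2 - 254*z - 280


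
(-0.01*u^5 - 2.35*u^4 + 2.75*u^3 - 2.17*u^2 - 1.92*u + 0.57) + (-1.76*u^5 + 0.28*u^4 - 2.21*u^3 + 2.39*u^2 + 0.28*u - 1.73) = -1.77*u^5 - 2.07*u^4 + 0.54*u^3 + 0.22*u^2 - 1.64*u - 1.16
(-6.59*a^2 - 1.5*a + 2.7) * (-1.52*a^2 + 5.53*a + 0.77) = 10.0168*a^4 - 34.1627*a^3 - 17.4733*a^2 + 13.776*a + 2.079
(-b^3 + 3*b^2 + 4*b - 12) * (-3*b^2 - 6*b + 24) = 3*b^5 - 3*b^4 - 54*b^3 + 84*b^2 + 168*b - 288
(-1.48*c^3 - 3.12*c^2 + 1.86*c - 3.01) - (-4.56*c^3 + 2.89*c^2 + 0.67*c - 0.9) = 3.08*c^3 - 6.01*c^2 + 1.19*c - 2.11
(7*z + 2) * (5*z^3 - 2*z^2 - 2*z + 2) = 35*z^4 - 4*z^3 - 18*z^2 + 10*z + 4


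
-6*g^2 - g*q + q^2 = (-3*g + q)*(2*g + q)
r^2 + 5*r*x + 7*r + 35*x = (r + 7)*(r + 5*x)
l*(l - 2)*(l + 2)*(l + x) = l^4 + l^3*x - 4*l^2 - 4*l*x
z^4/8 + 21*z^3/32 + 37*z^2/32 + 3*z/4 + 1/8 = (z/4 + 1/2)*(z/2 + 1/2)*(z + 1/4)*(z + 2)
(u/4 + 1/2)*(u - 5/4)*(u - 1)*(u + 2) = u^4/4 + 7*u^3/16 - 15*u^2/16 - u + 5/4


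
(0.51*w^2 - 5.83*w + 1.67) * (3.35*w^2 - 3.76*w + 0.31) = 1.7085*w^4 - 21.4481*w^3 + 27.6734*w^2 - 8.0865*w + 0.5177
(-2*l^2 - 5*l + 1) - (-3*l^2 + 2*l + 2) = l^2 - 7*l - 1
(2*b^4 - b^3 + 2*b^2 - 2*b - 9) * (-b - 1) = -2*b^5 - b^4 - b^3 + 11*b + 9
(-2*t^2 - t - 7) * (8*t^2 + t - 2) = -16*t^4 - 10*t^3 - 53*t^2 - 5*t + 14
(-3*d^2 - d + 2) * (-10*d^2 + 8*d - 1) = 30*d^4 - 14*d^3 - 25*d^2 + 17*d - 2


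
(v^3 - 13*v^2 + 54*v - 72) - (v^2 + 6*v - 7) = v^3 - 14*v^2 + 48*v - 65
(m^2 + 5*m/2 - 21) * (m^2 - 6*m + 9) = m^4 - 7*m^3/2 - 27*m^2 + 297*m/2 - 189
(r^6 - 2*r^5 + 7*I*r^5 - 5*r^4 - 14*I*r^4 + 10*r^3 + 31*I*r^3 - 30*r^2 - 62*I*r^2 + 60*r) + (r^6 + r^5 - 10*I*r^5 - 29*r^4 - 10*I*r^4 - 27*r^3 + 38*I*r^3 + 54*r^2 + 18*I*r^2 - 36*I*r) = 2*r^6 - r^5 - 3*I*r^5 - 34*r^4 - 24*I*r^4 - 17*r^3 + 69*I*r^3 + 24*r^2 - 44*I*r^2 + 60*r - 36*I*r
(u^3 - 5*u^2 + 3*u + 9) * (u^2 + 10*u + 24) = u^5 + 5*u^4 - 23*u^3 - 81*u^2 + 162*u + 216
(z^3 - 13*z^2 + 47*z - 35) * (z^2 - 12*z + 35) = z^5 - 25*z^4 + 238*z^3 - 1054*z^2 + 2065*z - 1225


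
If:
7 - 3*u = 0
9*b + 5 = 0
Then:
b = -5/9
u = 7/3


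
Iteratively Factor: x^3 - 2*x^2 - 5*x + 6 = (x - 3)*(x^2 + x - 2) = (x - 3)*(x + 2)*(x - 1)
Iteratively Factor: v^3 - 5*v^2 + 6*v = (v)*(v^2 - 5*v + 6) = v*(v - 3)*(v - 2)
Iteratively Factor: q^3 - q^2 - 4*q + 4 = (q + 2)*(q^2 - 3*q + 2) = (q - 2)*(q + 2)*(q - 1)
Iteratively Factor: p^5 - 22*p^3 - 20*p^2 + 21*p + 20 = (p + 1)*(p^4 - p^3 - 21*p^2 + p + 20) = (p - 5)*(p + 1)*(p^3 + 4*p^2 - p - 4) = (p - 5)*(p + 1)*(p + 4)*(p^2 - 1) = (p - 5)*(p + 1)^2*(p + 4)*(p - 1)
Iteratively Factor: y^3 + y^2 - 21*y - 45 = (y + 3)*(y^2 - 2*y - 15) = (y - 5)*(y + 3)*(y + 3)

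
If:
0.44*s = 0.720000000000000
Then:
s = 1.64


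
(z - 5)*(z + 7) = z^2 + 2*z - 35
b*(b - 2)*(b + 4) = b^3 + 2*b^2 - 8*b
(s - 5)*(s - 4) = s^2 - 9*s + 20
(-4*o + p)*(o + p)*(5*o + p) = -20*o^3 - 19*o^2*p + 2*o*p^2 + p^3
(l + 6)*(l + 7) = l^2 + 13*l + 42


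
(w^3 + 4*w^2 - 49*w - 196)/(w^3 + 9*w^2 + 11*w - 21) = (w^2 - 3*w - 28)/(w^2 + 2*w - 3)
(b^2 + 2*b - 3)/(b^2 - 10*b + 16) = (b^2 + 2*b - 3)/(b^2 - 10*b + 16)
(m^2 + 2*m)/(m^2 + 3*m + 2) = m/(m + 1)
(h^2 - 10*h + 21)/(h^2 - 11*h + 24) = (h - 7)/(h - 8)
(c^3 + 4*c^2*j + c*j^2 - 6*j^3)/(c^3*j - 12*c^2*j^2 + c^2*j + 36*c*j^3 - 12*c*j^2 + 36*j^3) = (c^3 + 4*c^2*j + c*j^2 - 6*j^3)/(j*(c^3 - 12*c^2*j + c^2 + 36*c*j^2 - 12*c*j + 36*j^2))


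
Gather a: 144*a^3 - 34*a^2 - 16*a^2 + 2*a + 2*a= 144*a^3 - 50*a^2 + 4*a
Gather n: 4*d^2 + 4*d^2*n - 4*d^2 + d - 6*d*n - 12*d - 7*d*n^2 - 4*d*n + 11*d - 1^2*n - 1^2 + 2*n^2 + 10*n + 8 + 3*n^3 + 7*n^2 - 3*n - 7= 3*n^3 + n^2*(9 - 7*d) + n*(4*d^2 - 10*d + 6)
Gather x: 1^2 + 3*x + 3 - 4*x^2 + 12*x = -4*x^2 + 15*x + 4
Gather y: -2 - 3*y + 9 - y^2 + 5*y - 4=-y^2 + 2*y + 3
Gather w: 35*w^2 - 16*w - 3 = 35*w^2 - 16*w - 3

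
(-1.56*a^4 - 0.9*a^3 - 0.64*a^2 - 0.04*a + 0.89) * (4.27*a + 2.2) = -6.6612*a^5 - 7.275*a^4 - 4.7128*a^3 - 1.5788*a^2 + 3.7123*a + 1.958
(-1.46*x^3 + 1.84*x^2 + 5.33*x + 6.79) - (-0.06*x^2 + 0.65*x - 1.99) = -1.46*x^3 + 1.9*x^2 + 4.68*x + 8.78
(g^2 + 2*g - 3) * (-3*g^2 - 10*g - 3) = -3*g^4 - 16*g^3 - 14*g^2 + 24*g + 9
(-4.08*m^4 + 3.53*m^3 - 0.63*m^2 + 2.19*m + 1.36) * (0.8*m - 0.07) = -3.264*m^5 + 3.1096*m^4 - 0.7511*m^3 + 1.7961*m^2 + 0.9347*m - 0.0952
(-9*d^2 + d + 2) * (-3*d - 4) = 27*d^3 + 33*d^2 - 10*d - 8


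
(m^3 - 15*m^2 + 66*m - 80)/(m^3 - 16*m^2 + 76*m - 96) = (m - 5)/(m - 6)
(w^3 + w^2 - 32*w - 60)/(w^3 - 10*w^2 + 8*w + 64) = (w^2 - w - 30)/(w^2 - 12*w + 32)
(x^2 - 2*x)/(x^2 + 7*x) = (x - 2)/(x + 7)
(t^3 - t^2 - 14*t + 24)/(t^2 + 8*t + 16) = (t^2 - 5*t + 6)/(t + 4)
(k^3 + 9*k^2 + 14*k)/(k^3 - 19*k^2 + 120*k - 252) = k*(k^2 + 9*k + 14)/(k^3 - 19*k^2 + 120*k - 252)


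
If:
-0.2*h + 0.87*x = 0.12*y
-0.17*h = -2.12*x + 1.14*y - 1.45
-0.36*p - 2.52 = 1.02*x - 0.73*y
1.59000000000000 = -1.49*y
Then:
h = -7.42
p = -3.91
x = -1.85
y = -1.07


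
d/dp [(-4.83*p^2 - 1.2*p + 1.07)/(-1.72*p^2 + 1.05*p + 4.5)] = (-7.1355*p^2 - 39.7892*p - 6.5235)/(2.9584*p^4 - 3.612*p^3 - 14.3775*p^2 + 9.45*p + 20.25)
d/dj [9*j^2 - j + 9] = 18*j - 1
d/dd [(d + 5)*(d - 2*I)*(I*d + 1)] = 3*I*d^2 + d*(6 + 10*I) + 15 - 2*I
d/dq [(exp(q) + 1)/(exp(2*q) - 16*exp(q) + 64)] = (-exp(q) - 10)*exp(q)/(exp(3*q) - 24*exp(2*q) + 192*exp(q) - 512)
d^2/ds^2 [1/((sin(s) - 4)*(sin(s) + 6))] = (-4*sin(s)^4 - 6*sin(s)^3 - 94*sin(s)^2 - 36*sin(s) + 56)/((sin(s) - 4)^3*(sin(s) + 6)^3)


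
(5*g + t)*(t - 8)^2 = 5*g*t^2 - 80*g*t + 320*g + t^3 - 16*t^2 + 64*t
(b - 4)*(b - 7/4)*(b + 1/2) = b^3 - 21*b^2/4 + 33*b/8 + 7/2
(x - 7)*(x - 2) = x^2 - 9*x + 14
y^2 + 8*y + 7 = (y + 1)*(y + 7)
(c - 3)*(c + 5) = c^2 + 2*c - 15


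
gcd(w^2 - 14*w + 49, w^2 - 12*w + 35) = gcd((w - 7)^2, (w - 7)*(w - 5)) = w - 7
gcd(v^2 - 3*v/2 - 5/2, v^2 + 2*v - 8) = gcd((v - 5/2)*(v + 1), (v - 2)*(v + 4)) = 1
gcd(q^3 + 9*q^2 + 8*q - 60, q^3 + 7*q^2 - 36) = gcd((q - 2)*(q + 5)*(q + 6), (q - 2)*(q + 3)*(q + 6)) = q^2 + 4*q - 12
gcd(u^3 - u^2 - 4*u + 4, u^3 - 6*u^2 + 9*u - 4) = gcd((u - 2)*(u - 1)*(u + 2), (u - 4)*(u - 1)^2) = u - 1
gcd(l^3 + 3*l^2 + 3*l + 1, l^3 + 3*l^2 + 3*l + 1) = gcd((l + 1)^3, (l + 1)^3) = l^3 + 3*l^2 + 3*l + 1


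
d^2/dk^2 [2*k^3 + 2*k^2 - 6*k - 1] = 12*k + 4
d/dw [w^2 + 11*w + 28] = 2*w + 11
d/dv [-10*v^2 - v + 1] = -20*v - 1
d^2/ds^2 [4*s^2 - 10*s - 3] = 8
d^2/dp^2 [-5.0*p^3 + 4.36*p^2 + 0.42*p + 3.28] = 8.72 - 30.0*p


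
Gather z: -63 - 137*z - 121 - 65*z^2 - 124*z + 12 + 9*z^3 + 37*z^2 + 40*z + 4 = 9*z^3 - 28*z^2 - 221*z - 168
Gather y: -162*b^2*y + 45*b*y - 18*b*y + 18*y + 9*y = y*(-162*b^2 + 27*b + 27)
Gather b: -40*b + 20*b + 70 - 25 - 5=40 - 20*b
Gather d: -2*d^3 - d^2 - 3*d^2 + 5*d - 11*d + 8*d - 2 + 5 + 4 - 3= -2*d^3 - 4*d^2 + 2*d + 4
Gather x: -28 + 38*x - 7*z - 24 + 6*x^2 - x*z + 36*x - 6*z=6*x^2 + x*(74 - z) - 13*z - 52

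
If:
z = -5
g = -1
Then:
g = -1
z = -5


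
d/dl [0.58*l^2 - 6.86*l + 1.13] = 1.16*l - 6.86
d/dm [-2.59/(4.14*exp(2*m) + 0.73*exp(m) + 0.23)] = (21.4452*exp(m) + 1.8907)*exp(m)/(4.14*exp(2*m) + 0.73*exp(m) + 0.23)^2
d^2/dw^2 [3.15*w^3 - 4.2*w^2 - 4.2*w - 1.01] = 18.9*w - 8.4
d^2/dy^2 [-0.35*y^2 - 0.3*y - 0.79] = -0.700000000000000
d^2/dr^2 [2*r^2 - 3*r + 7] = 4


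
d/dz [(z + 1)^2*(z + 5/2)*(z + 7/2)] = 4*z^3 + 24*z^2 + 87*z/2 + 47/2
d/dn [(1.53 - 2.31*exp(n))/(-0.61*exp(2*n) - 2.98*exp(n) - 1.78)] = (-1.4091*exp(2*n) + 1.8666*exp(n) + 8.6712)*exp(n)/(0.3721*exp(4*n) + 3.6356*exp(3*n) + 11.052*exp(2*n) + 10.6088*exp(n) + 3.1684)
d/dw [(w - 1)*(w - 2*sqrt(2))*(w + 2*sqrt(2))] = 3*w^2 - 2*w - 8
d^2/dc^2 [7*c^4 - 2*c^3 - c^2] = 84*c^2 - 12*c - 2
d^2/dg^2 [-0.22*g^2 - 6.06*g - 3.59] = -0.440000000000000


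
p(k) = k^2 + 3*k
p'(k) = 2*k + 3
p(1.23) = 5.20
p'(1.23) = 5.46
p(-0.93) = -1.93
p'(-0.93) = 1.14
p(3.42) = 21.96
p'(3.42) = 9.84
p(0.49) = 1.71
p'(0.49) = 3.98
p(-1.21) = -2.17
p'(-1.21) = 0.58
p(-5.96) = 17.64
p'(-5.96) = -8.92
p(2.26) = 11.89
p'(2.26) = 7.52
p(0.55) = 1.95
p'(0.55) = 4.10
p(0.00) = 0.00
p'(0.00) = 3.00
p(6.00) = 54.00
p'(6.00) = 15.00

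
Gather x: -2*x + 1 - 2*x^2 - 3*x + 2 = -2*x^2 - 5*x + 3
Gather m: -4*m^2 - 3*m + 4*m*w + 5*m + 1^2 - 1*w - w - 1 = -4*m^2 + m*(4*w + 2) - 2*w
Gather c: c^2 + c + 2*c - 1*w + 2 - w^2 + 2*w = c^2 + 3*c - w^2 + w + 2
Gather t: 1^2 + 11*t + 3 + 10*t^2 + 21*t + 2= 10*t^2 + 32*t + 6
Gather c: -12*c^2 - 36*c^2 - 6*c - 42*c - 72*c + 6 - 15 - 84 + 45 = -48*c^2 - 120*c - 48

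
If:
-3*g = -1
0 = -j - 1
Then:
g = 1/3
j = -1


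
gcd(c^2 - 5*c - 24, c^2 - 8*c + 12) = 1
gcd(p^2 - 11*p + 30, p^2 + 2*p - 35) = p - 5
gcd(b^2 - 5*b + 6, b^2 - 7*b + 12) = b - 3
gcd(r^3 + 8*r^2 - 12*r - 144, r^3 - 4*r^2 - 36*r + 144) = r^2 + 2*r - 24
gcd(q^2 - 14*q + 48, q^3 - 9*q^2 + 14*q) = 1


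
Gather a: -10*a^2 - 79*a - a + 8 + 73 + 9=-10*a^2 - 80*a + 90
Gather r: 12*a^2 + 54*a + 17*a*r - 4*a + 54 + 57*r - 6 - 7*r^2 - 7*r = 12*a^2 + 50*a - 7*r^2 + r*(17*a + 50) + 48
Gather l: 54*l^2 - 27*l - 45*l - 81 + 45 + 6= 54*l^2 - 72*l - 30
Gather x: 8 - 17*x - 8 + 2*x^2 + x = 2*x^2 - 16*x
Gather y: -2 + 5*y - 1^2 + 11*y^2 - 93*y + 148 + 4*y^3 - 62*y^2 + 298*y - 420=4*y^3 - 51*y^2 + 210*y - 275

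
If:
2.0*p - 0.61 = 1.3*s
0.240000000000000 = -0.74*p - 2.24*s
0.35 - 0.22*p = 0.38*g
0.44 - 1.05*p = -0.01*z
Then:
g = 0.81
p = 0.19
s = -0.17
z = -23.66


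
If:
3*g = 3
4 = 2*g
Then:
No Solution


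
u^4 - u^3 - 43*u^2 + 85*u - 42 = (u - 6)*(u - 1)^2*(u + 7)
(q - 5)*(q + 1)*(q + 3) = q^3 - q^2 - 17*q - 15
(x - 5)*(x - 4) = x^2 - 9*x + 20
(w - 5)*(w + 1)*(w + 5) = w^3 + w^2 - 25*w - 25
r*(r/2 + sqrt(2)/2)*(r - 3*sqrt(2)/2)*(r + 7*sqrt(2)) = r^4/2 + 13*sqrt(2)*r^3/4 - 5*r^2 - 21*sqrt(2)*r/2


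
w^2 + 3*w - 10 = (w - 2)*(w + 5)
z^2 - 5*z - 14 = (z - 7)*(z + 2)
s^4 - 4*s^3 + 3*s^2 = s^2*(s - 3)*(s - 1)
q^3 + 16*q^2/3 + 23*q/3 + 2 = (q + 1/3)*(q + 2)*(q + 3)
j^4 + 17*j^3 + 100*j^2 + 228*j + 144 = (j + 1)*(j + 4)*(j + 6)^2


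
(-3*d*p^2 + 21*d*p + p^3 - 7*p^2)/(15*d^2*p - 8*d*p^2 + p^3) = (p - 7)/(-5*d + p)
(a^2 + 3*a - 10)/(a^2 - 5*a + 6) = (a + 5)/(a - 3)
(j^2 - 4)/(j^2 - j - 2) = (j + 2)/(j + 1)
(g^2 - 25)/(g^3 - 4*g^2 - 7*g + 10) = (g + 5)/(g^2 + g - 2)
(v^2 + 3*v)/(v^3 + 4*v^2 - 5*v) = (v + 3)/(v^2 + 4*v - 5)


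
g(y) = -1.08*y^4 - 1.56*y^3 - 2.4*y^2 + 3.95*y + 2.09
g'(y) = -4.32*y^3 - 4.68*y^2 - 4.8*y + 3.95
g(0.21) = 2.80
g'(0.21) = 2.70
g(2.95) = -128.98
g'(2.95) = -161.84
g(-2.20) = -26.90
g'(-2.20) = 37.86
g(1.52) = -8.69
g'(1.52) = -29.33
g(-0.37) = 0.36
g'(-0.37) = 5.30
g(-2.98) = -74.88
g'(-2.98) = 91.02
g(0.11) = 2.49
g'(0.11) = 3.36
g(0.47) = 3.20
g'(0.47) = 0.21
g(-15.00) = -50007.16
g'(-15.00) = 13602.95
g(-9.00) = -6176.50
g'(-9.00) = 2817.35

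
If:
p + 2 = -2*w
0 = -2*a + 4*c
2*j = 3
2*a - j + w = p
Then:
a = -3*w/2 - 1/4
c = -3*w/4 - 1/8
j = 3/2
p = -2*w - 2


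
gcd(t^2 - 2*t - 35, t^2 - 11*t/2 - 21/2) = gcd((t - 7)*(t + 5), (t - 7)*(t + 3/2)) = t - 7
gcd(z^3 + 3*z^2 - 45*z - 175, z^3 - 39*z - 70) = z^2 - 2*z - 35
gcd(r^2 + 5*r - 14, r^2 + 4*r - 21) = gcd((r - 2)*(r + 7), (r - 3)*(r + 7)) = r + 7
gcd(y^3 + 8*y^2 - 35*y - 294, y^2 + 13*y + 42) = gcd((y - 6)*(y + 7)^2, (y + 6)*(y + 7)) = y + 7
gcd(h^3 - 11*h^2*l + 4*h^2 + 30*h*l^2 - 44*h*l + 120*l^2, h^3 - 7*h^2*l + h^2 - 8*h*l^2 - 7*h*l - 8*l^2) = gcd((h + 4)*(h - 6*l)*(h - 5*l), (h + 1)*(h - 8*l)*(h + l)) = 1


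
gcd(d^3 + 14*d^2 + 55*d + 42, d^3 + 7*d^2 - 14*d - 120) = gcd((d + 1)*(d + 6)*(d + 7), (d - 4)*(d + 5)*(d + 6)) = d + 6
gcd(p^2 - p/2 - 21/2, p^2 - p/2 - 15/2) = 1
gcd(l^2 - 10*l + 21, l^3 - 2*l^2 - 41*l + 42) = l - 7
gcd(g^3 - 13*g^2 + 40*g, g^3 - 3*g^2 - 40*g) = g^2 - 8*g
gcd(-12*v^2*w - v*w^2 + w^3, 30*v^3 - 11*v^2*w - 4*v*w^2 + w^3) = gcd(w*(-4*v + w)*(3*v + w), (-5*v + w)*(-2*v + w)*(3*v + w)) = 3*v + w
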